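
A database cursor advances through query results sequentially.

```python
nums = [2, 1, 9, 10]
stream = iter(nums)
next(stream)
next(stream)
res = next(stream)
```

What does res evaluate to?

Step 1: Create iterator over [2, 1, 9, 10].
Step 2: next() consumes 2.
Step 3: next() consumes 1.
Step 4: next() returns 9.
Therefore res = 9.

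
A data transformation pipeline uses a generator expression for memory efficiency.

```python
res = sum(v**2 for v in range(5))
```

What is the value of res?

Step 1: Compute v**2 for each v in range(5):
  v=0: 0**2 = 0
  v=1: 1**2 = 1
  v=2: 2**2 = 4
  v=3: 3**2 = 9
  v=4: 4**2 = 16
Step 2: sum = 0 + 1 + 4 + 9 + 16 = 30.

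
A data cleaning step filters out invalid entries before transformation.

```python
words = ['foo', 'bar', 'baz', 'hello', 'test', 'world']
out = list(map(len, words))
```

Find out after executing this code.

Step 1: Map len() to each word:
  'foo' -> 3
  'bar' -> 3
  'baz' -> 3
  'hello' -> 5
  'test' -> 4
  'world' -> 5
Therefore out = [3, 3, 3, 5, 4, 5].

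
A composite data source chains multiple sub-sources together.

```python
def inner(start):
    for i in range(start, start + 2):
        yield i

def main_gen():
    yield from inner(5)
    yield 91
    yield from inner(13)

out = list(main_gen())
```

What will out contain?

Step 1: main_gen() delegates to inner(5):
  yield 5
  yield 6
Step 2: yield 91
Step 3: Delegates to inner(13):
  yield 13
  yield 14
Therefore out = [5, 6, 91, 13, 14].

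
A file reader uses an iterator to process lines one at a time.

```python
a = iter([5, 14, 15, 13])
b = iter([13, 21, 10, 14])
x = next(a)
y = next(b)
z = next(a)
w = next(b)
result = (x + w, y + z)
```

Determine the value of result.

Step 1: a iterates [5, 14, 15, 13], b iterates [13, 21, 10, 14].
Step 2: x = next(a) = 5, y = next(b) = 13.
Step 3: z = next(a) = 14, w = next(b) = 21.
Step 4: result = (5 + 21, 13 + 14) = (26, 27).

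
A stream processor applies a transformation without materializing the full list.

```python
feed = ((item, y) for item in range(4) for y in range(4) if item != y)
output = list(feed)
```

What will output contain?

Step 1: Nested generator over range(4) x range(4) where item != y:
  (0, 0): excluded (item == y)
  (0, 1): included
  (0, 2): included
  (0, 3): included
  (1, 0): included
  (1, 1): excluded (item == y)
  (1, 2): included
  (1, 3): included
  (2, 0): included
  (2, 1): included
  (2, 2): excluded (item == y)
  (2, 3): included
  (3, 0): included
  (3, 1): included
  (3, 2): included
  (3, 3): excluded (item == y)
Therefore output = [(0, 1), (0, 2), (0, 3), (1, 0), (1, 2), (1, 3), (2, 0), (2, 1), (2, 3), (3, 0), (3, 1), (3, 2)].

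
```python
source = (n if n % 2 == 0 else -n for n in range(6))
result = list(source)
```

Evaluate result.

Step 1: For each n in range(6), yield n if even, else -n:
  n=0: even, yield 0
  n=1: odd, yield -1
  n=2: even, yield 2
  n=3: odd, yield -3
  n=4: even, yield 4
  n=5: odd, yield -5
Therefore result = [0, -1, 2, -3, 4, -5].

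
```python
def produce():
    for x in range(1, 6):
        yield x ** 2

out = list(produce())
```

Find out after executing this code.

Step 1: For each x in range(1, 6), yield x**2:
  x=1: yield 1**2 = 1
  x=2: yield 2**2 = 4
  x=3: yield 3**2 = 9
  x=4: yield 4**2 = 16
  x=5: yield 5**2 = 25
Therefore out = [1, 4, 9, 16, 25].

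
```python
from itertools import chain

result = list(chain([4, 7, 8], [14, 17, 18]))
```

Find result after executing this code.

Step 1: chain() concatenates iterables: [4, 7, 8] + [14, 17, 18].
Therefore result = [4, 7, 8, 14, 17, 18].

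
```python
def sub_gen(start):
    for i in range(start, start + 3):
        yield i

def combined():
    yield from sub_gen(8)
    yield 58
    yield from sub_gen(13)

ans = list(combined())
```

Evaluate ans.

Step 1: combined() delegates to sub_gen(8):
  yield 8
  yield 9
  yield 10
Step 2: yield 58
Step 3: Delegates to sub_gen(13):
  yield 13
  yield 14
  yield 15
Therefore ans = [8, 9, 10, 58, 13, 14, 15].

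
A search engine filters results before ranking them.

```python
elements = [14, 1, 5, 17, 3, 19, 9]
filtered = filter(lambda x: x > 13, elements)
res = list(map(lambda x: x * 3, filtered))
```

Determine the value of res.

Step 1: Filter elements for elements > 13:
  14: kept
  1: removed
  5: removed
  17: kept
  3: removed
  19: kept
  9: removed
Step 2: Map x * 3 on filtered [14, 17, 19]:
  14 -> 42
  17 -> 51
  19 -> 57
Therefore res = [42, 51, 57].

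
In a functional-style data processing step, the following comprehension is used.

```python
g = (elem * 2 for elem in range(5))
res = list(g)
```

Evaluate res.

Step 1: For each elem in range(5), compute elem*2:
  elem=0: 0*2 = 0
  elem=1: 1*2 = 2
  elem=2: 2*2 = 4
  elem=3: 3*2 = 6
  elem=4: 4*2 = 8
Therefore res = [0, 2, 4, 6, 8].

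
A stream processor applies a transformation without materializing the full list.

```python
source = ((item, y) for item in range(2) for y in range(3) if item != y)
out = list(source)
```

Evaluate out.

Step 1: Nested generator over range(2) x range(3) where item != y:
  (0, 0): excluded (item == y)
  (0, 1): included
  (0, 2): included
  (1, 0): included
  (1, 1): excluded (item == y)
  (1, 2): included
Therefore out = [(0, 1), (0, 2), (1, 0), (1, 2)].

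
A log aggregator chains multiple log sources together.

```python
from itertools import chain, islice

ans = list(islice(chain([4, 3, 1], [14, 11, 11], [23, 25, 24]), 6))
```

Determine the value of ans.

Step 1: chain([4, 3, 1], [14, 11, 11], [23, 25, 24]) = [4, 3, 1, 14, 11, 11, 23, 25, 24].
Step 2: islice takes first 6 elements: [4, 3, 1, 14, 11, 11].
Therefore ans = [4, 3, 1, 14, 11, 11].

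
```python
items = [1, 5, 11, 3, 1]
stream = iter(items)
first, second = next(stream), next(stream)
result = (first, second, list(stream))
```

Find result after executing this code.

Step 1: Create iterator over [1, 5, 11, 3, 1].
Step 2: first = 1, second = 5.
Step 3: Remaining elements: [11, 3, 1].
Therefore result = (1, 5, [11, 3, 1]).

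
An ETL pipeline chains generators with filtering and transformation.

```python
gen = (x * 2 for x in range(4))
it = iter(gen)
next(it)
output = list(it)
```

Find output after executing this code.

Step 1: Generator produces [0, 2, 4, 6].
Step 2: next(it) consumes first element (0).
Step 3: list(it) collects remaining: [2, 4, 6].
Therefore output = [2, 4, 6].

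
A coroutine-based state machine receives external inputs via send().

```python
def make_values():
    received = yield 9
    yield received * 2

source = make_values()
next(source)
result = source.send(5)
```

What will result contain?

Step 1: next(source) advances to first yield, producing 9.
Step 2: send(5) resumes, received = 5.
Step 3: yield received * 2 = 5 * 2 = 10.
Therefore result = 10.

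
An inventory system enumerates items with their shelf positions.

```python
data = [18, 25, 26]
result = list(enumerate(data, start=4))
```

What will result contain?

Step 1: enumerate with start=4:
  (4, 18)
  (5, 25)
  (6, 26)
Therefore result = [(4, 18), (5, 25), (6, 26)].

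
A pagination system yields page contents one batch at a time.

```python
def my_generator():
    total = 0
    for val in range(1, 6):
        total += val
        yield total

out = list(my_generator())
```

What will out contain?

Step 1: Generator accumulates running sum:
  val=1: total = 1, yield 1
  val=2: total = 3, yield 3
  val=3: total = 6, yield 6
  val=4: total = 10, yield 10
  val=5: total = 15, yield 15
Therefore out = [1, 3, 6, 10, 15].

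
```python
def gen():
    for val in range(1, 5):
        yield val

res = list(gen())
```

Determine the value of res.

Step 1: The generator yields each value from range(1, 5).
Step 2: list() consumes all yields: [1, 2, 3, 4].
Therefore res = [1, 2, 3, 4].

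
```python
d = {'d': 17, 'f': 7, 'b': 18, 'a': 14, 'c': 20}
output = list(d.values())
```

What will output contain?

Step 1: d.values() returns the dictionary values in insertion order.
Therefore output = [17, 7, 18, 14, 20].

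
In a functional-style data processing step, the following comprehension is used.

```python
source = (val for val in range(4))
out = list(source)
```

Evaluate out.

Step 1: Generator expression iterates range(4): [0, 1, 2, 3].
Step 2: list() collects all values.
Therefore out = [0, 1, 2, 3].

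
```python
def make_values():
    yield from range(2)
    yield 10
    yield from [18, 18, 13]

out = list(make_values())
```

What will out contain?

Step 1: Trace yields in order:
  yield 0
  yield 1
  yield 10
  yield 18
  yield 18
  yield 13
Therefore out = [0, 1, 10, 18, 18, 13].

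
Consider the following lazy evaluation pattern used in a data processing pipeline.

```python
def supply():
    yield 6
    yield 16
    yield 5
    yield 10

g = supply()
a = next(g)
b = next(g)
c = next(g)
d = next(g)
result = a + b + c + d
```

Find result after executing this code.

Step 1: Create generator and consume all values:
  a = next(g) = 6
  b = next(g) = 16
  c = next(g) = 5
  d = next(g) = 10
Step 2: result = 6 + 16 + 5 + 10 = 37.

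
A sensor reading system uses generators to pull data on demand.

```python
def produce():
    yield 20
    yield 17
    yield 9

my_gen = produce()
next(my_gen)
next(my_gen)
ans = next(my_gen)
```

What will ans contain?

Step 1: produce() creates a generator.
Step 2: next(my_gen) yields 20 (consumed and discarded).
Step 3: next(my_gen) yields 17 (consumed and discarded).
Step 4: next(my_gen) yields 9, assigned to ans.
Therefore ans = 9.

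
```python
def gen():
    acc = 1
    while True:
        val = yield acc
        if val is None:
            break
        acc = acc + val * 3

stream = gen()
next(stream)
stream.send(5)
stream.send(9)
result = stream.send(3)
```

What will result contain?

Step 1: next() -> yield acc=1.
Step 2: send(5) -> val=5, acc = 1 + 5*3 = 16, yield 16.
Step 3: send(9) -> val=9, acc = 16 + 9*3 = 43, yield 43.
Step 4: send(3) -> val=3, acc = 43 + 3*3 = 52, yield 52.
Therefore result = 52.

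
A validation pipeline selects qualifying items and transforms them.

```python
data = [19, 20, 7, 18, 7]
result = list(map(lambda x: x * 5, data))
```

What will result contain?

Step 1: Apply lambda x: x * 5 to each element:
  19 -> 95
  20 -> 100
  7 -> 35
  18 -> 90
  7 -> 35
Therefore result = [95, 100, 35, 90, 35].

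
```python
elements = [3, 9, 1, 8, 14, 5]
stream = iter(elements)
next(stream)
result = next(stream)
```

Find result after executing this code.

Step 1: Create iterator over [3, 9, 1, 8, 14, 5].
Step 2: next() consumes 3.
Step 3: next() returns 9.
Therefore result = 9.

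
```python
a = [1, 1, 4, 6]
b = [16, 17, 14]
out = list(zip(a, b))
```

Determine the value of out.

Step 1: zip stops at shortest (len(a)=4, len(b)=3):
  Index 0: (1, 16)
  Index 1: (1, 17)
  Index 2: (4, 14)
Step 2: Last element of a (6) has no pair, dropped.
Therefore out = [(1, 16), (1, 17), (4, 14)].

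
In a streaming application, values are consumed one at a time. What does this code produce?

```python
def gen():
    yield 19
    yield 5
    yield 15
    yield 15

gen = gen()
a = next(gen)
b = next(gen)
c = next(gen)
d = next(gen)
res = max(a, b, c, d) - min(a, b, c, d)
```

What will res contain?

Step 1: Create generator and consume all values:
  a = next(gen) = 19
  b = next(gen) = 5
  c = next(gen) = 15
  d = next(gen) = 15
Step 2: max = 19, min = 5, res = 19 - 5 = 14.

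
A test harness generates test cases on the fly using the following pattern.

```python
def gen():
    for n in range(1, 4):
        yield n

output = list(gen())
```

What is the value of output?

Step 1: The generator yields each value from range(1, 4).
Step 2: list() consumes all yields: [1, 2, 3].
Therefore output = [1, 2, 3].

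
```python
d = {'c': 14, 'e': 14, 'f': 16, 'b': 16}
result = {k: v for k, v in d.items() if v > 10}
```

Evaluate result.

Step 1: Filter items where value > 10:
  'c': 14 > 10: kept
  'e': 14 > 10: kept
  'f': 16 > 10: kept
  'b': 16 > 10: kept
Therefore result = {'c': 14, 'e': 14, 'f': 16, 'b': 16}.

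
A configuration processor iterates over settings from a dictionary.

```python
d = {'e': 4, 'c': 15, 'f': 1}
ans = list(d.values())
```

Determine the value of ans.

Step 1: d.values() returns the dictionary values in insertion order.
Therefore ans = [4, 15, 1].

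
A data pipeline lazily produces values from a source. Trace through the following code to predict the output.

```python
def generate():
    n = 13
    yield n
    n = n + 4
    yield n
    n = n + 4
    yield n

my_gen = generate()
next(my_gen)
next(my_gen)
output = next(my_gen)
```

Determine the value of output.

Step 1: Trace through generator execution:
  Yield 1: n starts at 13, yield 13
  Yield 2: n = 13 + 4 = 17, yield 17
  Yield 3: n = 17 + 4 = 21, yield 21
Step 2: First next() gets 13, second next() gets the second value, third next() yields 21.
Therefore output = 21.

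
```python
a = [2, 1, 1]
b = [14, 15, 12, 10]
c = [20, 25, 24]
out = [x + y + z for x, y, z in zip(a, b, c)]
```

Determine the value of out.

Step 1: zip three lists (truncates to shortest, len=3):
  2 + 14 + 20 = 36
  1 + 15 + 25 = 41
  1 + 12 + 24 = 37
Therefore out = [36, 41, 37].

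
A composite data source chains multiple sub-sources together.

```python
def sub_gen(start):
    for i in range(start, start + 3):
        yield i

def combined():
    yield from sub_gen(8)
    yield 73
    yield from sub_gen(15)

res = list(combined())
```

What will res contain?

Step 1: combined() delegates to sub_gen(8):
  yield 8
  yield 9
  yield 10
Step 2: yield 73
Step 3: Delegates to sub_gen(15):
  yield 15
  yield 16
  yield 17
Therefore res = [8, 9, 10, 73, 15, 16, 17].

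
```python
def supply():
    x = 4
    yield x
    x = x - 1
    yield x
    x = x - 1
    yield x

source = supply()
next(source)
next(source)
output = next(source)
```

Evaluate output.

Step 1: Trace through generator execution:
  Yield 1: x starts at 4, yield 4
  Yield 2: x = 4 - 1 = 3, yield 3
  Yield 3: x = 3 - 1 = 2, yield 2
Step 2: First next() gets 4, second next() gets the second value, third next() yields 2.
Therefore output = 2.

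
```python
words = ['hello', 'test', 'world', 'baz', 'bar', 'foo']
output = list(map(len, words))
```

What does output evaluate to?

Step 1: Map len() to each word:
  'hello' -> 5
  'test' -> 4
  'world' -> 5
  'baz' -> 3
  'bar' -> 3
  'foo' -> 3
Therefore output = [5, 4, 5, 3, 3, 3].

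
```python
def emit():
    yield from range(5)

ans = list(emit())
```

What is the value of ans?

Step 1: yield from delegates to the iterable, yielding each element.
Step 2: Collected values: [0, 1, 2, 3, 4].
Therefore ans = [0, 1, 2, 3, 4].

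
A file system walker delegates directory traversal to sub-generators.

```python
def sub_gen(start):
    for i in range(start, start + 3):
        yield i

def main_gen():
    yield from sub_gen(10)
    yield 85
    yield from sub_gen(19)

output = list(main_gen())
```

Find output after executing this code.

Step 1: main_gen() delegates to sub_gen(10):
  yield 10
  yield 11
  yield 12
Step 2: yield 85
Step 3: Delegates to sub_gen(19):
  yield 19
  yield 20
  yield 21
Therefore output = [10, 11, 12, 85, 19, 20, 21].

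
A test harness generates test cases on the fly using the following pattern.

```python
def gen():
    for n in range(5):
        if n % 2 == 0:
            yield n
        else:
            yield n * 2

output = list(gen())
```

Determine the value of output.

Step 1: For each n in range(5), yield n if even, else n*2:
  n=0 (even): yield 0
  n=1 (odd): yield 1*2 = 2
  n=2 (even): yield 2
  n=3 (odd): yield 3*2 = 6
  n=4 (even): yield 4
Therefore output = [0, 2, 2, 6, 4].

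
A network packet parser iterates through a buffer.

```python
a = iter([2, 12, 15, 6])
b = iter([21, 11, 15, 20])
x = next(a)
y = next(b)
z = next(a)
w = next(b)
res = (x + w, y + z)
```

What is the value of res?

Step 1: a iterates [2, 12, 15, 6], b iterates [21, 11, 15, 20].
Step 2: x = next(a) = 2, y = next(b) = 21.
Step 3: z = next(a) = 12, w = next(b) = 11.
Step 4: res = (2 + 11, 21 + 12) = (13, 33).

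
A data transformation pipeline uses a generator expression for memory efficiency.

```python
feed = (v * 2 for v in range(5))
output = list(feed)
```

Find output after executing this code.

Step 1: For each v in range(5), compute v*2:
  v=0: 0*2 = 0
  v=1: 1*2 = 2
  v=2: 2*2 = 4
  v=3: 3*2 = 6
  v=4: 4*2 = 8
Therefore output = [0, 2, 4, 6, 8].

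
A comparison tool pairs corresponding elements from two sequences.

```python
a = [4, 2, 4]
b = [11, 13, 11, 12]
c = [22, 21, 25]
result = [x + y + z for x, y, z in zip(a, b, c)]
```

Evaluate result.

Step 1: zip three lists (truncates to shortest, len=3):
  4 + 11 + 22 = 37
  2 + 13 + 21 = 36
  4 + 11 + 25 = 40
Therefore result = [37, 36, 40].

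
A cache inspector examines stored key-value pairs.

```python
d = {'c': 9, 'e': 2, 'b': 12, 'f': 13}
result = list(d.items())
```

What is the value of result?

Step 1: d.items() returns (key, value) pairs in insertion order.
Therefore result = [('c', 9), ('e', 2), ('b', 12), ('f', 13)].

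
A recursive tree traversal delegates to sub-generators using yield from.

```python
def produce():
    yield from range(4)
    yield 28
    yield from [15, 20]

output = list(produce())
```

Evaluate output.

Step 1: Trace yields in order:
  yield 0
  yield 1
  yield 2
  yield 3
  yield 28
  yield 15
  yield 20
Therefore output = [0, 1, 2, 3, 28, 15, 20].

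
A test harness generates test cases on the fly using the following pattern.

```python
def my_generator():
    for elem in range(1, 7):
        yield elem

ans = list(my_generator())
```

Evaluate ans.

Step 1: The generator yields each value from range(1, 7).
Step 2: list() consumes all yields: [1, 2, 3, 4, 5, 6].
Therefore ans = [1, 2, 3, 4, 5, 6].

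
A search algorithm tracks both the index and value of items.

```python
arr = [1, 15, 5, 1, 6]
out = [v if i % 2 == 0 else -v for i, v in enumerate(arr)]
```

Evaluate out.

Step 1: For each (i, v), keep v if i is even, negate if odd:
  i=0 (even): keep 1
  i=1 (odd): negate to -15
  i=2 (even): keep 5
  i=3 (odd): negate to -1
  i=4 (even): keep 6
Therefore out = [1, -15, 5, -1, 6].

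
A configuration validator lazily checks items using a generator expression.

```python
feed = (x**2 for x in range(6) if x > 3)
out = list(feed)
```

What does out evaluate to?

Step 1: For range(6), keep x > 3, then square:
  x=0: 0 <= 3, excluded
  x=1: 1 <= 3, excluded
  x=2: 2 <= 3, excluded
  x=3: 3 <= 3, excluded
  x=4: 4 > 3, yield 4**2 = 16
  x=5: 5 > 3, yield 5**2 = 25
Therefore out = [16, 25].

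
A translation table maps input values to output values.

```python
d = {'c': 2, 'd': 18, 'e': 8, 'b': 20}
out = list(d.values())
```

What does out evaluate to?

Step 1: d.values() returns the dictionary values in insertion order.
Therefore out = [2, 18, 8, 20].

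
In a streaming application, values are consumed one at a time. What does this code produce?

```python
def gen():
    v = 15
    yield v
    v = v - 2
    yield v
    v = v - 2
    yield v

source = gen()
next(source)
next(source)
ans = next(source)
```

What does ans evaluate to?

Step 1: Trace through generator execution:
  Yield 1: v starts at 15, yield 15
  Yield 2: v = 15 - 2 = 13, yield 13
  Yield 3: v = 13 - 2 = 11, yield 11
Step 2: First next() gets 15, second next() gets the second value, third next() yields 11.
Therefore ans = 11.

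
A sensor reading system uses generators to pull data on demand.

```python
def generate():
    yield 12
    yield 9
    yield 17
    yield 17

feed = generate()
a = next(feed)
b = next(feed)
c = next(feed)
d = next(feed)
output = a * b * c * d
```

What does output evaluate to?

Step 1: Create generator and consume all values:
  a = next(feed) = 12
  b = next(feed) = 9
  c = next(feed) = 17
  d = next(feed) = 17
Step 2: output = 12 * 9 * 17 * 17 = 31212.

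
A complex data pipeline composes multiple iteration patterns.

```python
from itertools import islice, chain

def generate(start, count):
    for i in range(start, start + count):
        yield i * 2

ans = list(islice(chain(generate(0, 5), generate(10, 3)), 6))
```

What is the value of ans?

Step 1: generate(0, 5) yields [0, 2, 4, 6, 8].
Step 2: generate(10, 3) yields [20, 22, 24].
Step 3: chain concatenates: [0, 2, 4, 6, 8, 20, 22, 24].
Step 4: islice takes first 6: [0, 2, 4, 6, 8, 20].
Therefore ans = [0, 2, 4, 6, 8, 20].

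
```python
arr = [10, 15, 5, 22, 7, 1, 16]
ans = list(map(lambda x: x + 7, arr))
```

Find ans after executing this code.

Step 1: Apply lambda x: x + 7 to each element:
  10 -> 17
  15 -> 22
  5 -> 12
  22 -> 29
  7 -> 14
  1 -> 8
  16 -> 23
Therefore ans = [17, 22, 12, 29, 14, 8, 23].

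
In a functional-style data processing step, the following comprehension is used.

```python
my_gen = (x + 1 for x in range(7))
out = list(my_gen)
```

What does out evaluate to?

Step 1: For each x in range(7), compute x+1:
  x=0: 0+1 = 1
  x=1: 1+1 = 2
  x=2: 2+1 = 3
  x=3: 3+1 = 4
  x=4: 4+1 = 5
  x=5: 5+1 = 6
  x=6: 6+1 = 7
Therefore out = [1, 2, 3, 4, 5, 6, 7].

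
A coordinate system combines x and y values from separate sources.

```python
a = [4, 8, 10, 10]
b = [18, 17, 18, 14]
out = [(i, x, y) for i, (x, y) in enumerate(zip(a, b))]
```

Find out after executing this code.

Step 1: enumerate(zip(a, b)) gives index with paired elements:
  i=0: (4, 18)
  i=1: (8, 17)
  i=2: (10, 18)
  i=3: (10, 14)
Therefore out = [(0, 4, 18), (1, 8, 17), (2, 10, 18), (3, 10, 14)].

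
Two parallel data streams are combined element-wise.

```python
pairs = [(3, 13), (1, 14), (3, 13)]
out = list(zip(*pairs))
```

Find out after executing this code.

Step 1: zip(*pairs) transposes: unzips [(3, 13), (1, 14), (3, 13)] into separate sequences.
Step 2: First elements: (3, 1, 3), second elements: (13, 14, 13).
Therefore out = [(3, 1, 3), (13, 14, 13)].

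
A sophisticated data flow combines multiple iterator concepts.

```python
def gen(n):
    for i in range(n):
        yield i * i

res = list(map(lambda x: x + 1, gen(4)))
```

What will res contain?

Step 1: gen(4) yields squares: [0, 1, 4, 9].
Step 2: map adds 1 to each: [1, 2, 5, 10].
Therefore res = [1, 2, 5, 10].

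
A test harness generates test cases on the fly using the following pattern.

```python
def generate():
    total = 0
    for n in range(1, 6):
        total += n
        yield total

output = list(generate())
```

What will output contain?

Step 1: Generator accumulates running sum:
  n=1: total = 1, yield 1
  n=2: total = 3, yield 3
  n=3: total = 6, yield 6
  n=4: total = 10, yield 10
  n=5: total = 15, yield 15
Therefore output = [1, 3, 6, 10, 15].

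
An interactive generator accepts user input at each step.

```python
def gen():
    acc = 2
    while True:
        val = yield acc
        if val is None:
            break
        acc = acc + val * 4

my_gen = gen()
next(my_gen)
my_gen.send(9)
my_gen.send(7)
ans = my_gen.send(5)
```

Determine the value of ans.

Step 1: next() -> yield acc=2.
Step 2: send(9) -> val=9, acc = 2 + 9*4 = 38, yield 38.
Step 3: send(7) -> val=7, acc = 38 + 7*4 = 66, yield 66.
Step 4: send(5) -> val=5, acc = 66 + 5*4 = 86, yield 86.
Therefore ans = 86.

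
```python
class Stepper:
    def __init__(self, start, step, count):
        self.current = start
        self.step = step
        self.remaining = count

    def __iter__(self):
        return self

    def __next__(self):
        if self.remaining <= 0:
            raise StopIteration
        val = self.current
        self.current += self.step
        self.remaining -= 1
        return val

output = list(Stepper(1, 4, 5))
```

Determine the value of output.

Step 1: Stepper starts at 1, increments by 4, for 5 steps:
  Yield 1, then current += 4
  Yield 5, then current += 4
  Yield 9, then current += 4
  Yield 13, then current += 4
  Yield 17, then current += 4
Therefore output = [1, 5, 9, 13, 17].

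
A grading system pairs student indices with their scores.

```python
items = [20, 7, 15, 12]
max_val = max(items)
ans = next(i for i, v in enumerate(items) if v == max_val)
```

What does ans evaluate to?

Step 1: max([20, 7, 15, 12]) = 20.
Step 2: Find first index where value == 20:
  Index 0: 20 == 20, found!
Therefore ans = 0.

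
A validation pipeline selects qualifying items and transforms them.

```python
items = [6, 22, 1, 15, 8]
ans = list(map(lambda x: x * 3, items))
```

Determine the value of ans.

Step 1: Apply lambda x: x * 3 to each element:
  6 -> 18
  22 -> 66
  1 -> 3
  15 -> 45
  8 -> 24
Therefore ans = [18, 66, 3, 45, 24].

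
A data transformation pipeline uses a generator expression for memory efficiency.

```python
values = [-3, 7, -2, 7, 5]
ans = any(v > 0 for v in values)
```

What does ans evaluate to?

Step 1: Check v > 0 for each element in [-3, 7, -2, 7, 5]:
  -3 > 0: False
  7 > 0: True
  -2 > 0: False
  7 > 0: True
  5 > 0: True
Step 2: any() returns True.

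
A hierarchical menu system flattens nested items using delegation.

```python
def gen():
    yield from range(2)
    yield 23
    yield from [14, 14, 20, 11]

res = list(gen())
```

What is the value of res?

Step 1: Trace yields in order:
  yield 0
  yield 1
  yield 23
  yield 14
  yield 14
  yield 20
  yield 11
Therefore res = [0, 1, 23, 14, 14, 20, 11].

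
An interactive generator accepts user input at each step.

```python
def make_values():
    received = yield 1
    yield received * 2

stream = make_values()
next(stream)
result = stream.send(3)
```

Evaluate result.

Step 1: next(stream) advances to first yield, producing 1.
Step 2: send(3) resumes, received = 3.
Step 3: yield received * 2 = 3 * 2 = 6.
Therefore result = 6.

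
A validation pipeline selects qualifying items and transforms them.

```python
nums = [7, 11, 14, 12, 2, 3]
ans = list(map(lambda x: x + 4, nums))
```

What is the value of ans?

Step 1: Apply lambda x: x + 4 to each element:
  7 -> 11
  11 -> 15
  14 -> 18
  12 -> 16
  2 -> 6
  3 -> 7
Therefore ans = [11, 15, 18, 16, 6, 7].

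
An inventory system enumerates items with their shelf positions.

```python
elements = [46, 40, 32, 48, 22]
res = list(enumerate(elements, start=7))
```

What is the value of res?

Step 1: enumerate with start=7:
  (7, 46)
  (8, 40)
  (9, 32)
  (10, 48)
  (11, 22)
Therefore res = [(7, 46), (8, 40), (9, 32), (10, 48), (11, 22)].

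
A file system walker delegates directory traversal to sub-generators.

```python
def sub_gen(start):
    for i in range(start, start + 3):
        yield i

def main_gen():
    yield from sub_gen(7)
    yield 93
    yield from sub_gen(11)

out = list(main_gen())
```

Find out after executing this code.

Step 1: main_gen() delegates to sub_gen(7):
  yield 7
  yield 8
  yield 9
Step 2: yield 93
Step 3: Delegates to sub_gen(11):
  yield 11
  yield 12
  yield 13
Therefore out = [7, 8, 9, 93, 11, 12, 13].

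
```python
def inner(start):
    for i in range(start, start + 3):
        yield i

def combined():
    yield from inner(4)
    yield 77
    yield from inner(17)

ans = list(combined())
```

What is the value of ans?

Step 1: combined() delegates to inner(4):
  yield 4
  yield 5
  yield 6
Step 2: yield 77
Step 3: Delegates to inner(17):
  yield 17
  yield 18
  yield 19
Therefore ans = [4, 5, 6, 77, 17, 18, 19].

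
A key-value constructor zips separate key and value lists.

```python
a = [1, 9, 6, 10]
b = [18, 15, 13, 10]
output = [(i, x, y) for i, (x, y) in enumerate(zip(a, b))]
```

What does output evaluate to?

Step 1: enumerate(zip(a, b)) gives index with paired elements:
  i=0: (1, 18)
  i=1: (9, 15)
  i=2: (6, 13)
  i=3: (10, 10)
Therefore output = [(0, 1, 18), (1, 9, 15), (2, 6, 13), (3, 10, 10)].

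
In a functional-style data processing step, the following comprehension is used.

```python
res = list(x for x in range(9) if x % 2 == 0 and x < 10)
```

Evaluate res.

Step 1: Filter range(9) where x % 2 == 0 and x < 10:
  x=0: both conditions met, included
  x=1: excluded (1 % 2 != 0)
  x=2: both conditions met, included
  x=3: excluded (3 % 2 != 0)
  x=4: both conditions met, included
  x=5: excluded (5 % 2 != 0)
  x=6: both conditions met, included
  x=7: excluded (7 % 2 != 0)
  x=8: both conditions met, included
Therefore res = [0, 2, 4, 6, 8].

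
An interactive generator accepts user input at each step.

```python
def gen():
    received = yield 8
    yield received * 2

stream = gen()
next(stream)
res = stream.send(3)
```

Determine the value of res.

Step 1: next(stream) advances to first yield, producing 8.
Step 2: send(3) resumes, received = 3.
Step 3: yield received * 2 = 3 * 2 = 6.
Therefore res = 6.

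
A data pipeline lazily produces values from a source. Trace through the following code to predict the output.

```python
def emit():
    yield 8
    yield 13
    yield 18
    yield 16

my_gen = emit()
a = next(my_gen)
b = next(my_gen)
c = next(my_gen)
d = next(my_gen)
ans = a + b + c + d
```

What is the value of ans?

Step 1: Create generator and consume all values:
  a = next(my_gen) = 8
  b = next(my_gen) = 13
  c = next(my_gen) = 18
  d = next(my_gen) = 16
Step 2: ans = 8 + 13 + 18 + 16 = 55.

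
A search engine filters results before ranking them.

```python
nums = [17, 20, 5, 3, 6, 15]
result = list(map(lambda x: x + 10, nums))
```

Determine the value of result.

Step 1: Apply lambda x: x + 10 to each element:
  17 -> 27
  20 -> 30
  5 -> 15
  3 -> 13
  6 -> 16
  15 -> 25
Therefore result = [27, 30, 15, 13, 16, 25].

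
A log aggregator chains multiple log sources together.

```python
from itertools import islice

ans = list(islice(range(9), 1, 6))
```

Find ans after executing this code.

Step 1: islice(range(9), 1, 6) takes elements at indices [1, 6).
Step 2: Elements: [1, 2, 3, 4, 5].
Therefore ans = [1, 2, 3, 4, 5].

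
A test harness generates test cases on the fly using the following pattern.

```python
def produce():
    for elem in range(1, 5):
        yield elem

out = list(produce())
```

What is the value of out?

Step 1: The generator yields each value from range(1, 5).
Step 2: list() consumes all yields: [1, 2, 3, 4].
Therefore out = [1, 2, 3, 4].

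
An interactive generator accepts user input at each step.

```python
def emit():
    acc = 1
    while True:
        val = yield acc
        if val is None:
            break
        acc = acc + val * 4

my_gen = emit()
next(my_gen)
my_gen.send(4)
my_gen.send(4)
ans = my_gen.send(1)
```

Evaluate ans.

Step 1: next() -> yield acc=1.
Step 2: send(4) -> val=4, acc = 1 + 4*4 = 17, yield 17.
Step 3: send(4) -> val=4, acc = 17 + 4*4 = 33, yield 33.
Step 4: send(1) -> val=1, acc = 33 + 1*4 = 37, yield 37.
Therefore ans = 37.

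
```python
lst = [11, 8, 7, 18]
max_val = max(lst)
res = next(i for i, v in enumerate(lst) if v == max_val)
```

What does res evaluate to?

Step 1: max([11, 8, 7, 18]) = 18.
Step 2: Find first index where value == 18:
  Index 0: 11 != 18
  Index 1: 8 != 18
  Index 2: 7 != 18
  Index 3: 18 == 18, found!
Therefore res = 3.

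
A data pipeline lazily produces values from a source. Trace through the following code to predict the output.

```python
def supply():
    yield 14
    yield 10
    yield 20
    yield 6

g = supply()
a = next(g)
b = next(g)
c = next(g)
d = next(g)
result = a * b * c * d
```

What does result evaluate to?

Step 1: Create generator and consume all values:
  a = next(g) = 14
  b = next(g) = 10
  c = next(g) = 20
  d = next(g) = 6
Step 2: result = 14 * 10 * 20 * 6 = 16800.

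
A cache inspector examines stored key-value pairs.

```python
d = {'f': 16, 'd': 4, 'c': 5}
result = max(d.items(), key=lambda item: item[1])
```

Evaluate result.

Step 1: Find item with maximum value:
  ('f', 16)
  ('d', 4)
  ('c', 5)
Step 2: Maximum value is 16 at key 'f'.
Therefore result = ('f', 16).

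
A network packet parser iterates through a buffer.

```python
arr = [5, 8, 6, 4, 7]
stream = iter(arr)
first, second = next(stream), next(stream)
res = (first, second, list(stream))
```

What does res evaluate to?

Step 1: Create iterator over [5, 8, 6, 4, 7].
Step 2: first = 5, second = 8.
Step 3: Remaining elements: [6, 4, 7].
Therefore res = (5, 8, [6, 4, 7]).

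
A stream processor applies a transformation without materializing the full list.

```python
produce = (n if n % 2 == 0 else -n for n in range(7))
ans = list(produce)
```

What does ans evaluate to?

Step 1: For each n in range(7), yield n if even, else -n:
  n=0: even, yield 0
  n=1: odd, yield -1
  n=2: even, yield 2
  n=3: odd, yield -3
  n=4: even, yield 4
  n=5: odd, yield -5
  n=6: even, yield 6
Therefore ans = [0, -1, 2, -3, 4, -5, 6].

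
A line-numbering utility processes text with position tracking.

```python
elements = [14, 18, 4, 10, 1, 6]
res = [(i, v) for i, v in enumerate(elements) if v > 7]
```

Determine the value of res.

Step 1: Filter enumerate([14, 18, 4, 10, 1, 6]) keeping v > 7:
  (0, 14): 14 > 7, included
  (1, 18): 18 > 7, included
  (2, 4): 4 <= 7, excluded
  (3, 10): 10 > 7, included
  (4, 1): 1 <= 7, excluded
  (5, 6): 6 <= 7, excluded
Therefore res = [(0, 14), (1, 18), (3, 10)].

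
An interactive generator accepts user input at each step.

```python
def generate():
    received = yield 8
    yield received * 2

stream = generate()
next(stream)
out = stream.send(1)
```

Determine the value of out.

Step 1: next(stream) advances to first yield, producing 8.
Step 2: send(1) resumes, received = 1.
Step 3: yield received * 2 = 1 * 2 = 2.
Therefore out = 2.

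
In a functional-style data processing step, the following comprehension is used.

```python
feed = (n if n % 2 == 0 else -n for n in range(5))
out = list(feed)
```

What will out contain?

Step 1: For each n in range(5), yield n if even, else -n:
  n=0: even, yield 0
  n=1: odd, yield -1
  n=2: even, yield 2
  n=3: odd, yield -3
  n=4: even, yield 4
Therefore out = [0, -1, 2, -3, 4].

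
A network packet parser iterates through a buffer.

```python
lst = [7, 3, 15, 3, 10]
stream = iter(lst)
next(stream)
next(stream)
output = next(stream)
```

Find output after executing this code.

Step 1: Create iterator over [7, 3, 15, 3, 10].
Step 2: next() consumes 7.
Step 3: next() consumes 3.
Step 4: next() returns 15.
Therefore output = 15.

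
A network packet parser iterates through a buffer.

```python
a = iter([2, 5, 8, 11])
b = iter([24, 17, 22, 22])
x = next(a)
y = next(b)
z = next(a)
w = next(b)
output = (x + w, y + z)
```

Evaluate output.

Step 1: a iterates [2, 5, 8, 11], b iterates [24, 17, 22, 22].
Step 2: x = next(a) = 2, y = next(b) = 24.
Step 3: z = next(a) = 5, w = next(b) = 17.
Step 4: output = (2 + 17, 24 + 5) = (19, 29).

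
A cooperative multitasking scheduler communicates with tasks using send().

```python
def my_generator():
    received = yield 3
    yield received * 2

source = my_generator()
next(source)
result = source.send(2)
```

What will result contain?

Step 1: next(source) advances to first yield, producing 3.
Step 2: send(2) resumes, received = 2.
Step 3: yield received * 2 = 2 * 2 = 4.
Therefore result = 4.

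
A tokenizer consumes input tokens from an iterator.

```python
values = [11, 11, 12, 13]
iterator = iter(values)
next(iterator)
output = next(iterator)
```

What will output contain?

Step 1: Create iterator over [11, 11, 12, 13].
Step 2: next() consumes 11.
Step 3: next() returns 11.
Therefore output = 11.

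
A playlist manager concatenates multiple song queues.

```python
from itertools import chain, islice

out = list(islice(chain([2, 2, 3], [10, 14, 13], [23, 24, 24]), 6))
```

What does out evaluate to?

Step 1: chain([2, 2, 3], [10, 14, 13], [23, 24, 24]) = [2, 2, 3, 10, 14, 13, 23, 24, 24].
Step 2: islice takes first 6 elements: [2, 2, 3, 10, 14, 13].
Therefore out = [2, 2, 3, 10, 14, 13].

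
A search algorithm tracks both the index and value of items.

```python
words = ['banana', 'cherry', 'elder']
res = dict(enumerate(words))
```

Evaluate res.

Step 1: enumerate pairs indices with words:
  0 -> 'banana'
  1 -> 'cherry'
  2 -> 'elder'
Therefore res = {0: 'banana', 1: 'cherry', 2: 'elder'}.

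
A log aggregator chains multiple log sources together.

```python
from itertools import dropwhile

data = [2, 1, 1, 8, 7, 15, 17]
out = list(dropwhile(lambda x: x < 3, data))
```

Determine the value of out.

Step 1: dropwhile drops elements while < 3:
  2 < 3: dropped
  1 < 3: dropped
  1 < 3: dropped
  8: kept (dropping stopped)
Step 2: Remaining elements kept regardless of condition.
Therefore out = [8, 7, 15, 17].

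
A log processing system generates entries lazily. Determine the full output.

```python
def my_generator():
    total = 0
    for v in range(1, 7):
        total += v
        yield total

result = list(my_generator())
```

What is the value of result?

Step 1: Generator accumulates running sum:
  v=1: total = 1, yield 1
  v=2: total = 3, yield 3
  v=3: total = 6, yield 6
  v=4: total = 10, yield 10
  v=5: total = 15, yield 15
  v=6: total = 21, yield 21
Therefore result = [1, 3, 6, 10, 15, 21].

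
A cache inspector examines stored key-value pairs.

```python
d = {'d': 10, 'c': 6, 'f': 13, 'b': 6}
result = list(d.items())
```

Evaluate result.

Step 1: d.items() returns (key, value) pairs in insertion order.
Therefore result = [('d', 10), ('c', 6), ('f', 13), ('b', 6)].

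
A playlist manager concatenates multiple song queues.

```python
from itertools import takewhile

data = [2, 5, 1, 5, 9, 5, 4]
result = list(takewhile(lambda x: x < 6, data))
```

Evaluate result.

Step 1: takewhile stops at first element >= 6:
  2 < 6: take
  5 < 6: take
  1 < 6: take
  5 < 6: take
  9 >= 6: stop
Therefore result = [2, 5, 1, 5].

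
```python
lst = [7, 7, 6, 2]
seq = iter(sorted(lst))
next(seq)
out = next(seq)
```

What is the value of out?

Step 1: sorted([7, 7, 6, 2]) = [2, 6, 7, 7].
Step 2: Create iterator and skip 1 elements.
Step 3: next() returns 6.
Therefore out = 6.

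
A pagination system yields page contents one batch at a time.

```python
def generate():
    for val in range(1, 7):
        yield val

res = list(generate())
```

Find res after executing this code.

Step 1: The generator yields each value from range(1, 7).
Step 2: list() consumes all yields: [1, 2, 3, 4, 5, 6].
Therefore res = [1, 2, 3, 4, 5, 6].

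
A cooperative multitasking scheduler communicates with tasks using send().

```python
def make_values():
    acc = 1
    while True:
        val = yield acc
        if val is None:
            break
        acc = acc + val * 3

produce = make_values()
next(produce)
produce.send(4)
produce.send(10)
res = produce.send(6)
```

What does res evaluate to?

Step 1: next() -> yield acc=1.
Step 2: send(4) -> val=4, acc = 1 + 4*3 = 13, yield 13.
Step 3: send(10) -> val=10, acc = 13 + 10*3 = 43, yield 43.
Step 4: send(6) -> val=6, acc = 43 + 6*3 = 61, yield 61.
Therefore res = 61.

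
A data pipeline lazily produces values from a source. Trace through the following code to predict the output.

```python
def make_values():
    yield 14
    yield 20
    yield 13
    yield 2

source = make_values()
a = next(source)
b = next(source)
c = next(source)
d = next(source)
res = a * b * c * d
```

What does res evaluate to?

Step 1: Create generator and consume all values:
  a = next(source) = 14
  b = next(source) = 20
  c = next(source) = 13
  d = next(source) = 2
Step 2: res = 14 * 20 * 13 * 2 = 7280.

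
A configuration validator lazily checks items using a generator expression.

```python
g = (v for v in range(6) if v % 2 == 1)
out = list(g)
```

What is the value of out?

Step 1: Filter range(6) keeping only odd values:
  v=0: even, excluded
  v=1: odd, included
  v=2: even, excluded
  v=3: odd, included
  v=4: even, excluded
  v=5: odd, included
Therefore out = [1, 3, 5].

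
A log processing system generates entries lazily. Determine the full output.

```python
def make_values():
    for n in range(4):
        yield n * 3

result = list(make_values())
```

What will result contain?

Step 1: For each n in range(4), yield n * 3:
  n=0: yield 0 * 3 = 0
  n=1: yield 1 * 3 = 3
  n=2: yield 2 * 3 = 6
  n=3: yield 3 * 3 = 9
Therefore result = [0, 3, 6, 9].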